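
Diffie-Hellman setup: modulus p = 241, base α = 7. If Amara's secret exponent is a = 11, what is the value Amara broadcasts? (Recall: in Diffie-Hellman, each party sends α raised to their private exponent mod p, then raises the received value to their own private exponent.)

68

Public value = 7^11 (mod 241).
7^1 ≡ 7 (mod 241)
7^2 = (7^1)^2 ≡ 7^2 = 49 ≡ 49 (mod 241)
7^4 = (7^2)^2 ≡ 49^2 = 2401 ≡ 232 (mod 241)
7^8 = (7^4)^2 ≡ 232^2 = 53824 ≡ 81 (mod 241)
7^11 = 7^8 · 7^2 · 7^1 ≡ 81 · 49 · 7 ≡ 68 (mod 241).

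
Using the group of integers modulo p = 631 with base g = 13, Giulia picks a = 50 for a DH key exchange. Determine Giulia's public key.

Public value = 13^50 mod 631.
13^1 ≡ 13 (mod 631)
13^2 = (13^1)^2 ≡ 13^2 = 169 ≡ 169 (mod 631)
13^4 = (13^2)^2 ≡ 169^2 = 28561 ≡ 166 (mod 631)
13^8 = (13^4)^2 ≡ 166^2 = 27556 ≡ 423 (mod 631)
13^16 = (13^8)^2 ≡ 423^2 = 178929 ≡ 356 (mod 631)
13^32 = (13^16)^2 ≡ 356^2 = 126736 ≡ 536 (mod 631)
13^50 = 13^32 · 13^16 · 13^2 ≡ 536 · 356 · 169 ≡ 18 (mod 631).

18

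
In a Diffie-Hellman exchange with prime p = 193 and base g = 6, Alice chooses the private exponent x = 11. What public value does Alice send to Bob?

Public value = 6^11 (mod 193).
6^1 ≡ 6 (mod 193)
6^2 = (6^1)^2 ≡ 6^2 = 36 ≡ 36 (mod 193)
6^4 = (6^2)^2 ≡ 36^2 = 1296 ≡ 138 (mod 193)
6^8 = (6^4)^2 ≡ 138^2 = 19044 ≡ 130 (mod 193)
6^11 = 6^8 · 6^2 · 6^1 ≡ 130 · 36 · 6 ≡ 95 (mod 193).

95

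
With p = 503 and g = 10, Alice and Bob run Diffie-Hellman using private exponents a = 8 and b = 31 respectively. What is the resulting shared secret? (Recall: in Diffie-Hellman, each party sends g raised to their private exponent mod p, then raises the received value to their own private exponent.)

Bob sends B = g^b mod p = 10^31 mod 503.
10^1 ≡ 10 (mod 503)
10^2 = (10^1)^2 ≡ 10^2 = 100 ≡ 100 (mod 503)
10^4 = (10^2)^2 ≡ 100^2 = 10000 ≡ 443 (mod 503)
10^8 = (10^4)^2 ≡ 443^2 = 196249 ≡ 79 (mod 503)
10^16 = (10^8)^2 ≡ 79^2 = 6241 ≡ 205 (mod 503)
10^31 = 10^16 · 10^8 · 10^4 · 10^2 · 10^1 ≡ 205 · 79 · 443 · 100 · 10 ≡ 430 (mod 503).
So B = 430. Alice then computes K = B^a mod p = 430^8 mod 503.
430^1 ≡ 430 (mod 503)
430^2 = (430^1)^2 ≡ 430^2 = 184900 ≡ 299 (mod 503)
430^4 = (430^2)^2 ≡ 299^2 = 89401 ≡ 370 (mod 503)
430^8 = (430^4)^2 ≡ 370^2 = 136900 ≡ 84 (mod 503)

84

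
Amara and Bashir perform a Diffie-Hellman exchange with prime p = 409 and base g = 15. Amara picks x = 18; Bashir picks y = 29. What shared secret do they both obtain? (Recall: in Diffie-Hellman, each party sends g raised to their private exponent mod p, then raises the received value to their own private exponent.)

Amara sends A = g^x mod p = 15^18 mod 409.
15^1 ≡ 15 (mod 409)
15^2 = (15^1)^2 ≡ 15^2 = 225 ≡ 225 (mod 409)
15^4 = (15^2)^2 ≡ 225^2 = 50625 ≡ 318 (mod 409)
15^8 = (15^4)^2 ≡ 318^2 = 101124 ≡ 101 (mod 409)
15^16 = (15^8)^2 ≡ 101^2 = 10201 ≡ 385 (mod 409)
15^18 = 15^16 · 15^2 ≡ 385 · 225 ≡ 326 (mod 409).
So A = 326. Bashir then computes K = A^y mod p = 326^29 mod 409.
326^1 ≡ 326 (mod 409)
326^2 = (326^1)^2 ≡ 326^2 = 106276 ≡ 345 (mod 409)
326^4 = (326^2)^2 ≡ 345^2 = 119025 ≡ 6 (mod 409)
326^8 = (326^4)^2 ≡ 6^2 = 36 ≡ 36 (mod 409)
326^16 = (326^8)^2 ≡ 36^2 = 1296 ≡ 69 (mod 409)
326^29 = 326^16 · 326^8 · 326^4 · 326^1 ≡ 69 · 36 · 6 · 326 ≡ 193 (mod 409).

193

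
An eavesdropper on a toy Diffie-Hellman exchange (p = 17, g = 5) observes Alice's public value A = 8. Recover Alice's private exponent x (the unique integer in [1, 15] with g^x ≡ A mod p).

Try successive powers of 5 modulo 17:
5^1 ≡ 5
5^2 ≡ 8
Found: x = 2.

2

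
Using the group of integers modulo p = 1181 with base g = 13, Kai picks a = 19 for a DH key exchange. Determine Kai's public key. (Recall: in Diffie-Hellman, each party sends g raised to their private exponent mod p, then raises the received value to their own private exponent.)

Public value = 13^19 mod 1181.
13^1 ≡ 13 (mod 1181)
13^2 = (13^1)^2 ≡ 13^2 = 169 ≡ 169 (mod 1181)
13^4 = (13^2)^2 ≡ 169^2 = 28561 ≡ 217 (mod 1181)
13^8 = (13^4)^2 ≡ 217^2 = 47089 ≡ 1030 (mod 1181)
13^16 = (13^8)^2 ≡ 1030^2 = 1060900 ≡ 362 (mod 1181)
13^19 = 13^16 · 13^2 · 13^1 ≡ 362 · 169 · 13 ≡ 501 (mod 1181).

501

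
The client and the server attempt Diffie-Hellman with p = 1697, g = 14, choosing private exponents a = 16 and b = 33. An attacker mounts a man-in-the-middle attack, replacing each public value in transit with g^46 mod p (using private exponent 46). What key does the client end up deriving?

1152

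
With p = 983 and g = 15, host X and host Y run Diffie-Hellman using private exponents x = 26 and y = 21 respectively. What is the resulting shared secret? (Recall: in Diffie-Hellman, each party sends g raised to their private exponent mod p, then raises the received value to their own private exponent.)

688

Host Y sends B = g^y mod p = 15^21 mod 983.
15^1 ≡ 15 (mod 983)
15^2 = (15^1)^2 ≡ 15^2 = 225 ≡ 225 (mod 983)
15^4 = (15^2)^2 ≡ 225^2 = 50625 ≡ 492 (mod 983)
15^8 = (15^4)^2 ≡ 492^2 = 242064 ≡ 246 (mod 983)
15^16 = (15^8)^2 ≡ 246^2 = 60516 ≡ 553 (mod 983)
15^21 = 15^16 · 15^4 · 15^1 ≡ 553 · 492 · 15 ≡ 707 (mod 983).
So B = 707. Host X then computes K = B^x mod p = 707^26 mod 983.
707^1 ≡ 707 (mod 983)
707^2 = (707^1)^2 ≡ 707^2 = 499849 ≡ 485 (mod 983)
707^4 = (707^2)^2 ≡ 485^2 = 235225 ≡ 288 (mod 983)
707^8 = (707^4)^2 ≡ 288^2 = 82944 ≡ 372 (mod 983)
707^16 = (707^8)^2 ≡ 372^2 = 138384 ≡ 764 (mod 983)
707^26 = 707^16 · 707^8 · 707^2 ≡ 764 · 372 · 485 ≡ 688 (mod 983).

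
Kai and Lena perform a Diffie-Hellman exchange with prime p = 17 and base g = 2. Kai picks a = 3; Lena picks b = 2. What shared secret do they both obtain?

Lena sends B = g^b mod p = 2^2 mod 17.
2^1 ≡ 2 (mod 17)
2^2 = (2^1)^2 ≡ 2^2 = 4 ≡ 4 (mod 17)
So B = 4. Kai then computes K = B^a mod p = 4^3 mod 17.
4^1 ≡ 4 (mod 17)
4^2 = (4^1)^2 ≡ 4^2 = 16 ≡ 16 (mod 17)
4^3 = 4^2 · 4^1 ≡ 16 · 4 ≡ 13 (mod 17).

13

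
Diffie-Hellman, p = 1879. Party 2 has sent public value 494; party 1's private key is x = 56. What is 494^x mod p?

393

Shared key K = 494^56 mod 1879.
494^1 ≡ 494 (mod 1879)
494^2 = (494^1)^2 ≡ 494^2 = 244036 ≡ 1645 (mod 1879)
494^4 = (494^2)^2 ≡ 1645^2 = 2706025 ≡ 265 (mod 1879)
494^8 = (494^4)^2 ≡ 265^2 = 70225 ≡ 702 (mod 1879)
494^16 = (494^8)^2 ≡ 702^2 = 492804 ≡ 506 (mod 1879)
494^32 = (494^16)^2 ≡ 506^2 = 256036 ≡ 492 (mod 1879)
494^56 = 494^32 · 494^16 · 494^8 ≡ 492 · 506 · 702 ≡ 393 (mod 1879).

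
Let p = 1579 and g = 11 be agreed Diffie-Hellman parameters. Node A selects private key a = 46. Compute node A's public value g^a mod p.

Public value = 11^46 mod 1579.
11^1 ≡ 11 (mod 1579)
11^2 = (11^1)^2 ≡ 11^2 = 121 ≡ 121 (mod 1579)
11^4 = (11^2)^2 ≡ 121^2 = 14641 ≡ 430 (mod 1579)
11^8 = (11^4)^2 ≡ 430^2 = 184900 ≡ 157 (mod 1579)
11^16 = (11^8)^2 ≡ 157^2 = 24649 ≡ 964 (mod 1579)
11^32 = (11^16)^2 ≡ 964^2 = 929296 ≡ 844 (mod 1579)
11^46 = 11^32 · 11^8 · 11^4 · 11^2 ≡ 844 · 157 · 430 · 121 ≡ 382 (mod 1579).

382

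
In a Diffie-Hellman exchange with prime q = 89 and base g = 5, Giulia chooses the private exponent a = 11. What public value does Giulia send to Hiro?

55

Public value = 5^11 (mod 89).
5^1 ≡ 5 (mod 89)
5^2 = (5^1)^2 ≡ 5^2 = 25 ≡ 25 (mod 89)
5^4 = (5^2)^2 ≡ 25^2 = 625 ≡ 2 (mod 89)
5^8 = (5^4)^2 ≡ 2^2 = 4 ≡ 4 (mod 89)
5^11 = 5^8 · 5^2 · 5^1 ≡ 4 · 25 · 5 ≡ 55 (mod 89).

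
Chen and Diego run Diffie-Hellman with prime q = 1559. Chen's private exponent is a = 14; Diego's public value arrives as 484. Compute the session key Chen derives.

924

Shared key K = 484^14 mod 1559.
484^1 ≡ 484 (mod 1559)
484^2 = (484^1)^2 ≡ 484^2 = 234256 ≡ 406 (mod 1559)
484^4 = (484^2)^2 ≡ 406^2 = 164836 ≡ 1141 (mod 1559)
484^8 = (484^4)^2 ≡ 1141^2 = 1301881 ≡ 116 (mod 1559)
484^14 = 484^8 · 484^4 · 484^2 ≡ 116 · 1141 · 406 ≡ 924 (mod 1559).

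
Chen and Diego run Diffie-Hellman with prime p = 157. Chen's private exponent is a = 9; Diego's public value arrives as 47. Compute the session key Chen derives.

Shared key K = 47^9 mod 157.
47^1 ≡ 47 (mod 157)
47^2 = (47^1)^2 ≡ 47^2 = 2209 ≡ 11 (mod 157)
47^4 = (47^2)^2 ≡ 11^2 = 121 ≡ 121 (mod 157)
47^8 = (47^4)^2 ≡ 121^2 = 14641 ≡ 40 (mod 157)
47^9 = 47^8 · 47^1 ≡ 40 · 47 ≡ 153 (mod 157).

153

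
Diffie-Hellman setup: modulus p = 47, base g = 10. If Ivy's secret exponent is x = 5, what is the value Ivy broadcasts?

31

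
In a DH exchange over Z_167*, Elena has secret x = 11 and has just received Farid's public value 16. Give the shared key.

Shared key K = 16^11 mod 167.
16^1 ≡ 16 (mod 167)
16^2 = (16^1)^2 ≡ 16^2 = 256 ≡ 89 (mod 167)
16^4 = (16^2)^2 ≡ 89^2 = 7921 ≡ 72 (mod 167)
16^8 = (16^4)^2 ≡ 72^2 = 5184 ≡ 7 (mod 167)
16^11 = 16^8 · 16^2 · 16^1 ≡ 7 · 89 · 16 ≡ 115 (mod 167).

115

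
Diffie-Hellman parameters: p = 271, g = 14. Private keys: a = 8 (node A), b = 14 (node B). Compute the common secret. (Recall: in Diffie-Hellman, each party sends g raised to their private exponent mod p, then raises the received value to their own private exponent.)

Node B sends B = g^b mod p = 14^14 mod 271.
14^1 ≡ 14 (mod 271)
14^2 = (14^1)^2 ≡ 14^2 = 196 ≡ 196 (mod 271)
14^4 = (14^2)^2 ≡ 196^2 = 38416 ≡ 205 (mod 271)
14^8 = (14^4)^2 ≡ 205^2 = 42025 ≡ 20 (mod 271)
14^14 = 14^8 · 14^4 · 14^2 ≡ 20 · 205 · 196 ≡ 85 (mod 271).
So B = 85. Node A then computes K = B^a mod p = 85^8 mod 271.
85^1 ≡ 85 (mod 271)
85^2 = (85^1)^2 ≡ 85^2 = 7225 ≡ 179 (mod 271)
85^4 = (85^2)^2 ≡ 179^2 = 32041 ≡ 63 (mod 271)
85^8 = (85^4)^2 ≡ 63^2 = 3969 ≡ 175 (mod 271)

175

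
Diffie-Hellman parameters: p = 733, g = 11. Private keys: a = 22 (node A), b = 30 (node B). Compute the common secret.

693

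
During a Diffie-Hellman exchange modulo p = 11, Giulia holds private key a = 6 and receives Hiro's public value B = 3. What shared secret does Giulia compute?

3

Shared key K = 3^6 mod 11.
3^1 ≡ 3 (mod 11)
3^2 = (3^1)^2 ≡ 3^2 = 9 ≡ 9 (mod 11)
3^4 = (3^2)^2 ≡ 9^2 = 81 ≡ 4 (mod 11)
3^6 = 3^4 · 3^2 ≡ 4 · 9 ≡ 3 (mod 11).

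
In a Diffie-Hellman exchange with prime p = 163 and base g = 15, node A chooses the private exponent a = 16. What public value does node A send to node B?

Public value = 15^16 mod 163.
15^1 ≡ 15 (mod 163)
15^2 = (15^1)^2 ≡ 15^2 = 225 ≡ 62 (mod 163)
15^4 = (15^2)^2 ≡ 62^2 = 3844 ≡ 95 (mod 163)
15^8 = (15^4)^2 ≡ 95^2 = 9025 ≡ 60 (mod 163)
15^16 = (15^8)^2 ≡ 60^2 = 3600 ≡ 14 (mod 163)

14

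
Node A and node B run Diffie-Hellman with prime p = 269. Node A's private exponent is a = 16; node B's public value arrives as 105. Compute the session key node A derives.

Shared key K = 105^16 mod 269.
105^1 ≡ 105 (mod 269)
105^2 = (105^1)^2 ≡ 105^2 = 11025 ≡ 265 (mod 269)
105^4 = (105^2)^2 ≡ 265^2 = 70225 ≡ 16 (mod 269)
105^8 = (105^4)^2 ≡ 16^2 = 256 ≡ 256 (mod 269)
105^16 = (105^8)^2 ≡ 256^2 = 65536 ≡ 169 (mod 269)

169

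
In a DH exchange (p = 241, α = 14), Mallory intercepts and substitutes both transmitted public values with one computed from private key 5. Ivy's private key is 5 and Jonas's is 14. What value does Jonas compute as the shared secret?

Jonas receives Mallory's public value M = 14^5 mod 241 instead of the honest one.
14^1 ≡ 14 (mod 241)
14^2 = (14^1)^2 ≡ 14^2 = 196 ≡ 196 (mod 241)
14^4 = (14^2)^2 ≡ 196^2 = 38416 ≡ 97 (mod 241)
14^5 = 14^4 · 14^1 ≡ 97 · 14 ≡ 153 (mod 241).
So M = 153. Jonas computes K = M^14 mod 241.
153^1 ≡ 153 (mod 241)
153^2 = (153^1)^2 ≡ 153^2 = 23409 ≡ 32 (mod 241)
153^4 = (153^2)^2 ≡ 32^2 = 1024 ≡ 60 (mod 241)
153^8 = (153^4)^2 ≡ 60^2 = 3600 ≡ 226 (mod 241)
153^14 = 153^8 · 153^4 · 153^2 ≡ 226 · 60 · 32 ≡ 120 (mod 241).

120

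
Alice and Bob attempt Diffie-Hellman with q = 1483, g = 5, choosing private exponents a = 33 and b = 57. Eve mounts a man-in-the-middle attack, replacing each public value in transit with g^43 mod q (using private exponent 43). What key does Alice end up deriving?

615

Alice receives Eve's public value M = 5^43 mod 1483 instead of the honest one.
5^1 ≡ 5 (mod 1483)
5^2 = (5^1)^2 ≡ 5^2 = 25 ≡ 25 (mod 1483)
5^4 = (5^2)^2 ≡ 25^2 = 625 ≡ 625 (mod 1483)
5^8 = (5^4)^2 ≡ 625^2 = 390625 ≡ 596 (mod 1483)
5^16 = (5^8)^2 ≡ 596^2 = 355216 ≡ 779 (mod 1483)
5^32 = (5^16)^2 ≡ 779^2 = 606841 ≡ 294 (mod 1483)
5^43 = 5^32 · 5^8 · 5^2 · 5^1 ≡ 294 · 596 · 25 · 5 ≡ 573 (mod 1483).
So M = 573. Alice computes K = M^33 mod 1483.
573^1 ≡ 573 (mod 1483)
573^2 = (573^1)^2 ≡ 573^2 = 328329 ≡ 586 (mod 1483)
573^4 = (573^2)^2 ≡ 586^2 = 343396 ≡ 823 (mod 1483)
573^8 = (573^4)^2 ≡ 823^2 = 677329 ≡ 1081 (mod 1483)
573^16 = (573^8)^2 ≡ 1081^2 = 1168561 ≡ 1440 (mod 1483)
573^32 = (573^16)^2 ≡ 1440^2 = 2073600 ≡ 366 (mod 1483)
573^33 = 573^32 · 573^1 ≡ 366 · 573 ≡ 615 (mod 1483).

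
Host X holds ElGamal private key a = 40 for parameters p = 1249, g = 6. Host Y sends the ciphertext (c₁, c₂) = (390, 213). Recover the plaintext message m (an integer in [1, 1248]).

86

Shared mask s = c₁^a mod p = 390^40 mod 1249.
390^1 ≡ 390 (mod 1249)
390^2 = (390^1)^2 ≡ 390^2 = 152100 ≡ 971 (mod 1249)
390^4 = (390^2)^2 ≡ 971^2 = 942841 ≡ 1095 (mod 1249)
390^8 = (390^4)^2 ≡ 1095^2 = 1199025 ≡ 1234 (mod 1249)
390^16 = (390^8)^2 ≡ 1234^2 = 1522756 ≡ 225 (mod 1249)
390^32 = (390^16)^2 ≡ 225^2 = 50625 ≡ 665 (mod 1249)
390^40 = 390^32 · 390^8 ≡ 665 · 1234 ≡ 17 (mod 1249).
So s = 17; s⁻¹ ≡ 147 (mod 1249).
m = c₂ · s⁻¹ mod 1249 = 213 · 147 mod 1249 = 86.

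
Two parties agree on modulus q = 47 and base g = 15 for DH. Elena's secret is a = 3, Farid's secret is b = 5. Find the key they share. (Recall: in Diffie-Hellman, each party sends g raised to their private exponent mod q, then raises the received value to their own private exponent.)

30

Elena sends A = g^a mod q = 15^3 mod 47.
15^1 ≡ 15 (mod 47)
15^2 = (15^1)^2 ≡ 15^2 = 225 ≡ 37 (mod 47)
15^3 = 15^2 · 15^1 ≡ 37 · 15 ≡ 38 (mod 47).
So A = 38. Farid then computes K = A^b mod q = 38^5 mod 47.
38^1 ≡ 38 (mod 47)
38^2 = (38^1)^2 ≡ 38^2 = 1444 ≡ 34 (mod 47)
38^4 = (38^2)^2 ≡ 34^2 = 1156 ≡ 28 (mod 47)
38^5 = 38^4 · 38^1 ≡ 28 · 38 ≡ 30 (mod 47).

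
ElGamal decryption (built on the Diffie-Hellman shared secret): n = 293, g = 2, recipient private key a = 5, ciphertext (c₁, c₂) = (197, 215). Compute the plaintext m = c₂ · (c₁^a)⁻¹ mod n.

20

Shared mask s = c₁^a mod n = 197^5 mod 293.
197^1 ≡ 197 (mod 293)
197^2 = (197^1)^2 ≡ 197^2 = 38809 ≡ 133 (mod 293)
197^4 = (197^2)^2 ≡ 133^2 = 17689 ≡ 109 (mod 293)
197^5 = 197^4 · 197^1 ≡ 109 · 197 ≡ 84 (mod 293).
So s = 84; s⁻¹ ≡ 150 (mod 293).
m = c₂ · s⁻¹ mod 293 = 215 · 150 mod 293 = 20.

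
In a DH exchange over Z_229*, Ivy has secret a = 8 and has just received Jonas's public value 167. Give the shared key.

184

Shared key K = 167^8 mod 229.
167^1 ≡ 167 (mod 229)
167^2 = (167^1)^2 ≡ 167^2 = 27889 ≡ 180 (mod 229)
167^4 = (167^2)^2 ≡ 180^2 = 32400 ≡ 111 (mod 229)
167^8 = (167^4)^2 ≡ 111^2 = 12321 ≡ 184 (mod 229)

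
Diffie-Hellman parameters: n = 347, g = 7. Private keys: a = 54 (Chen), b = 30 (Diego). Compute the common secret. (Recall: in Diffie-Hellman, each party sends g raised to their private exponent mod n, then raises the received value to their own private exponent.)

Diego sends B = g^b mod n = 7^30 mod 347.
7^1 ≡ 7 (mod 347)
7^2 = (7^1)^2 ≡ 7^2 = 49 ≡ 49 (mod 347)
7^4 = (7^2)^2 ≡ 49^2 = 2401 ≡ 319 (mod 347)
7^8 = (7^4)^2 ≡ 319^2 = 101761 ≡ 90 (mod 347)
7^16 = (7^8)^2 ≡ 90^2 = 8100 ≡ 119 (mod 347)
7^30 = 7^16 · 7^8 · 7^4 · 7^2 ≡ 119 · 90 · 319 · 49 ≡ 289 (mod 347).
So B = 289. Chen then computes K = B^a mod n = 289^54 mod 347.
289^1 ≡ 289 (mod 347)
289^2 = (289^1)^2 ≡ 289^2 = 83521 ≡ 241 (mod 347)
289^4 = (289^2)^2 ≡ 241^2 = 58081 ≡ 132 (mod 347)
289^8 = (289^4)^2 ≡ 132^2 = 17424 ≡ 74 (mod 347)
289^16 = (289^8)^2 ≡ 74^2 = 5476 ≡ 271 (mod 347)
289^32 = (289^16)^2 ≡ 271^2 = 73441 ≡ 224 (mod 347)
289^54 = 289^32 · 289^16 · 289^4 · 289^2 ≡ 224 · 271 · 132 · 241 ≡ 270 (mod 347).

270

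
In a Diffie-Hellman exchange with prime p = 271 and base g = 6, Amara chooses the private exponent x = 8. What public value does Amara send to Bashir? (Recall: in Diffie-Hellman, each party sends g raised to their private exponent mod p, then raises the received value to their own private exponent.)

229

Public value = 6^8 mod 271.
6^1 ≡ 6 (mod 271)
6^2 = (6^1)^2 ≡ 6^2 = 36 ≡ 36 (mod 271)
6^4 = (6^2)^2 ≡ 36^2 = 1296 ≡ 212 (mod 271)
6^8 = (6^4)^2 ≡ 212^2 = 44944 ≡ 229 (mod 271)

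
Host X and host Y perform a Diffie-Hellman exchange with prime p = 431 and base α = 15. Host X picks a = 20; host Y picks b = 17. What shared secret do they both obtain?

18

Host X sends A = α^a mod p = 15^20 mod 431.
15^1 ≡ 15 (mod 431)
15^2 = (15^1)^2 ≡ 15^2 = 225 ≡ 225 (mod 431)
15^4 = (15^2)^2 ≡ 225^2 = 50625 ≡ 198 (mod 431)
15^8 = (15^4)^2 ≡ 198^2 = 39204 ≡ 414 (mod 431)
15^16 = (15^8)^2 ≡ 414^2 = 171396 ≡ 289 (mod 431)
15^20 = 15^16 · 15^4 ≡ 289 · 198 ≡ 330 (mod 431).
So A = 330. Host Y then computes K = A^b mod p = 330^17 mod 431.
330^1 ≡ 330 (mod 431)
330^2 = (330^1)^2 ≡ 330^2 = 108900 ≡ 288 (mod 431)
330^4 = (330^2)^2 ≡ 288^2 = 82944 ≡ 192 (mod 431)
330^8 = (330^4)^2 ≡ 192^2 = 36864 ≡ 229 (mod 431)
330^16 = (330^8)^2 ≡ 229^2 = 52441 ≡ 290 (mod 431)
330^17 = 330^16 · 330^1 ≡ 290 · 330 ≡ 18 (mod 431).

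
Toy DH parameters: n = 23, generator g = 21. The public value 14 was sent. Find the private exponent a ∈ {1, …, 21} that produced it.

5

Try successive powers of 21 modulo 23:
21^1 ≡ 21
21^2 ≡ 4
21^3 ≡ 15
21^4 ≡ 16
21^5 ≡ 14
Found: a = 5.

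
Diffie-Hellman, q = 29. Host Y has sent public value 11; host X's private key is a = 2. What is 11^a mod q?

5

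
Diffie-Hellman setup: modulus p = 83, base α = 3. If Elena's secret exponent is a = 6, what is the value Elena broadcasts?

65

Public value = 3^6 (mod 83).
3^1 ≡ 3 (mod 83)
3^2 = (3^1)^2 ≡ 3^2 = 9 ≡ 9 (mod 83)
3^4 = (3^2)^2 ≡ 9^2 = 81 ≡ 81 (mod 83)
3^6 = 3^4 · 3^2 ≡ 81 · 9 ≡ 65 (mod 83).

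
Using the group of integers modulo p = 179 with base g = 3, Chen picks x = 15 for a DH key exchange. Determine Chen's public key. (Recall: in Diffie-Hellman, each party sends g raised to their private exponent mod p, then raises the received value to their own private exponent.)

Public value = 3^15 mod 179.
3^1 ≡ 3 (mod 179)
3^2 = (3^1)^2 ≡ 3^2 = 9 ≡ 9 (mod 179)
3^4 = (3^2)^2 ≡ 9^2 = 81 ≡ 81 (mod 179)
3^8 = (3^4)^2 ≡ 81^2 = 6561 ≡ 117 (mod 179)
3^15 = 3^8 · 3^4 · 3^2 · 3^1 ≡ 117 · 81 · 9 · 3 ≡ 88 (mod 179).

88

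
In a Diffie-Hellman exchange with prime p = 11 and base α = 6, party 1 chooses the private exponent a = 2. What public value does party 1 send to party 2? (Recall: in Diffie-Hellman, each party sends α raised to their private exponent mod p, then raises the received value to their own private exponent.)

3

Public value = 6^2 mod 11.
6^1 ≡ 6 (mod 11)
6^2 = (6^1)^2 ≡ 6^2 = 36 ≡ 3 (mod 11)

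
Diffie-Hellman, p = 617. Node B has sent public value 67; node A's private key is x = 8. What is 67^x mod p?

546

Shared key K = 67^8 mod 617.
67^1 ≡ 67 (mod 617)
67^2 = (67^1)^2 ≡ 67^2 = 4489 ≡ 170 (mod 617)
67^4 = (67^2)^2 ≡ 170^2 = 28900 ≡ 518 (mod 617)
67^8 = (67^4)^2 ≡ 518^2 = 268324 ≡ 546 (mod 617)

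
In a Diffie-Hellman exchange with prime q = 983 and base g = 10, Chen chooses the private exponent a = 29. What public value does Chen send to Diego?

183

Public value = 10^29 (mod 983).
10^1 ≡ 10 (mod 983)
10^2 = (10^1)^2 ≡ 10^2 = 100 ≡ 100 (mod 983)
10^4 = (10^2)^2 ≡ 100^2 = 10000 ≡ 170 (mod 983)
10^8 = (10^4)^2 ≡ 170^2 = 28900 ≡ 393 (mod 983)
10^16 = (10^8)^2 ≡ 393^2 = 154449 ≡ 118 (mod 983)
10^29 = 10^16 · 10^8 · 10^4 · 10^1 ≡ 118 · 393 · 170 · 10 ≡ 183 (mod 983).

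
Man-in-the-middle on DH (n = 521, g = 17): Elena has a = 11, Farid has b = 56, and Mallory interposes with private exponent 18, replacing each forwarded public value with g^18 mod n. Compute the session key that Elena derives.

225

Elena receives Mallory's public value M = 17^18 mod 521 instead of the honest one.
17^1 ≡ 17 (mod 521)
17^2 = (17^1)^2 ≡ 17^2 = 289 ≡ 289 (mod 521)
17^4 = (17^2)^2 ≡ 289^2 = 83521 ≡ 161 (mod 521)
17^8 = (17^4)^2 ≡ 161^2 = 25921 ≡ 392 (mod 521)
17^16 = (17^8)^2 ≡ 392^2 = 153664 ≡ 490 (mod 521)
17^18 = 17^16 · 17^2 ≡ 490 · 289 ≡ 419 (mod 521).
So M = 419. Elena computes K = M^11 mod 521.
419^1 ≡ 419 (mod 521)
419^2 = (419^1)^2 ≡ 419^2 = 175561 ≡ 505 (mod 521)
419^4 = (419^2)^2 ≡ 505^2 = 255025 ≡ 256 (mod 521)
419^8 = (419^4)^2 ≡ 256^2 = 65536 ≡ 411 (mod 521)
419^11 = 419^8 · 419^2 · 419^1 ≡ 411 · 505 · 419 ≡ 225 (mod 521).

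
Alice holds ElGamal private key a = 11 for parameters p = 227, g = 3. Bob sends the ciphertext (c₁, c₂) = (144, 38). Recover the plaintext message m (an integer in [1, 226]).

Shared mask s = c₁^a mod p = 144^11 mod 227.
144^1 ≡ 144 (mod 227)
144^2 = (144^1)^2 ≡ 144^2 = 20736 ≡ 79 (mod 227)
144^4 = (144^2)^2 ≡ 79^2 = 6241 ≡ 112 (mod 227)
144^8 = (144^4)^2 ≡ 112^2 = 12544 ≡ 59 (mod 227)
144^11 = 144^8 · 144^2 · 144^1 ≡ 59 · 79 · 144 ≡ 172 (mod 227).
So s = 172; s⁻¹ ≡ 33 (mod 227).
m = c₂ · s⁻¹ mod 227 = 38 · 33 mod 227 = 119.

119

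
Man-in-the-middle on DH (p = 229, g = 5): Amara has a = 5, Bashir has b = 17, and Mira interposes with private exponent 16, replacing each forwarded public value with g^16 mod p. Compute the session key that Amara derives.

126

Amara receives Mira's public value M = 5^16 mod 229 instead of the honest one.
5^1 ≡ 5 (mod 229)
5^2 = (5^1)^2 ≡ 5^2 = 25 ≡ 25 (mod 229)
5^4 = (5^2)^2 ≡ 25^2 = 625 ≡ 167 (mod 229)
5^8 = (5^4)^2 ≡ 167^2 = 27889 ≡ 180 (mod 229)
5^16 = (5^8)^2 ≡ 180^2 = 32400 ≡ 111 (mod 229)
So M = 111. Amara computes K = M^5 mod 229.
111^1 ≡ 111 (mod 229)
111^2 = (111^1)^2 ≡ 111^2 = 12321 ≡ 184 (mod 229)
111^4 = (111^2)^2 ≡ 184^2 = 33856 ≡ 193 (mod 229)
111^5 = 111^4 · 111^1 ≡ 193 · 111 ≡ 126 (mod 229).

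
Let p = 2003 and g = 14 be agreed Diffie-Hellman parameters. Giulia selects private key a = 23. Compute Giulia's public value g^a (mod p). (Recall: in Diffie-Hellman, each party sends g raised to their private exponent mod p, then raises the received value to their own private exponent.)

206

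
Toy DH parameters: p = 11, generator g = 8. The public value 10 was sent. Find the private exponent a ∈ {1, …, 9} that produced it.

Try successive powers of 8 modulo 11:
8^1 ≡ 8
8^2 ≡ 9
8^3 ≡ 6
8^4 ≡ 4
8^5 ≡ 10
Found: a = 5.

5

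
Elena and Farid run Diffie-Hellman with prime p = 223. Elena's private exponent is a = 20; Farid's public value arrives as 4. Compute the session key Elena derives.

8

Shared key K = 4^20 mod 223.
4^1 ≡ 4 (mod 223)
4^2 = (4^1)^2 ≡ 4^2 = 16 ≡ 16 (mod 223)
4^4 = (4^2)^2 ≡ 16^2 = 256 ≡ 33 (mod 223)
4^8 = (4^4)^2 ≡ 33^2 = 1089 ≡ 197 (mod 223)
4^16 = (4^8)^2 ≡ 197^2 = 38809 ≡ 7 (mod 223)
4^20 = 4^16 · 4^4 ≡ 7 · 33 ≡ 8 (mod 223).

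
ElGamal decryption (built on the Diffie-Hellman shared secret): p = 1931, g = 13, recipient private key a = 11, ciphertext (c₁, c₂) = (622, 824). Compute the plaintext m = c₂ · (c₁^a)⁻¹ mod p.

Shared mask s = c₁^a mod p = 622^11 mod 1931.
622^1 ≡ 622 (mod 1931)
622^2 = (622^1)^2 ≡ 622^2 = 386884 ≡ 684 (mod 1931)
622^4 = (622^2)^2 ≡ 684^2 = 467856 ≡ 554 (mod 1931)
622^8 = (622^4)^2 ≡ 554^2 = 306916 ≡ 1818 (mod 1931)
622^11 = 622^8 · 622^2 · 622^1 ≡ 1818 · 684 · 622 ≡ 483 (mod 1931).
So s = 483; s⁻¹ ≡ 4 (mod 1931).
m = c₂ · s⁻¹ mod 1931 = 824 · 4 mod 1931 = 1365.

1365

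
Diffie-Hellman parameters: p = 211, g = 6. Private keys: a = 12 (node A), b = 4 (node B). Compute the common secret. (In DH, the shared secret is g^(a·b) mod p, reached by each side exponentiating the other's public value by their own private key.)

87

Node B sends B = g^b mod p = 6^4 mod 211.
6^1 ≡ 6 (mod 211)
6^2 = (6^1)^2 ≡ 6^2 = 36 ≡ 36 (mod 211)
6^4 = (6^2)^2 ≡ 36^2 = 1296 ≡ 30 (mod 211)
So B = 30. Node A then computes K = B^a mod p = 30^12 mod 211.
30^1 ≡ 30 (mod 211)
30^2 = (30^1)^2 ≡ 30^2 = 900 ≡ 56 (mod 211)
30^4 = (30^2)^2 ≡ 56^2 = 3136 ≡ 182 (mod 211)
30^8 = (30^4)^2 ≡ 182^2 = 33124 ≡ 208 (mod 211)
30^12 = 30^8 · 30^4 ≡ 208 · 182 ≡ 87 (mod 211).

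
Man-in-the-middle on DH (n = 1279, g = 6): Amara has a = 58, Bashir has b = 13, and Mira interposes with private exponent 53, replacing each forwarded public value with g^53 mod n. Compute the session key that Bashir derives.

621

Bashir receives Mira's public value M = 6^53 mod 1279 instead of the honest one.
6^1 ≡ 6 (mod 1279)
6^2 = (6^1)^2 ≡ 6^2 = 36 ≡ 36 (mod 1279)
6^4 = (6^2)^2 ≡ 36^2 = 1296 ≡ 17 (mod 1279)
6^8 = (6^4)^2 ≡ 17^2 = 289 ≡ 289 (mod 1279)
6^16 = (6^8)^2 ≡ 289^2 = 83521 ≡ 386 (mod 1279)
6^32 = (6^16)^2 ≡ 386^2 = 148996 ≡ 632 (mod 1279)
6^53 = 6^32 · 6^16 · 6^4 · 6^1 ≡ 632 · 386 · 17 · 6 ≡ 159 (mod 1279).
So M = 159. Bashir computes K = M^13 mod 1279.
159^1 ≡ 159 (mod 1279)
159^2 = (159^1)^2 ≡ 159^2 = 25281 ≡ 980 (mod 1279)
159^4 = (159^2)^2 ≡ 980^2 = 960400 ≡ 1150 (mod 1279)
159^8 = (159^4)^2 ≡ 1150^2 = 1322500 ≡ 14 (mod 1279)
159^13 = 159^8 · 159^4 · 159^1 ≡ 14 · 1150 · 159 ≡ 621 (mod 1279).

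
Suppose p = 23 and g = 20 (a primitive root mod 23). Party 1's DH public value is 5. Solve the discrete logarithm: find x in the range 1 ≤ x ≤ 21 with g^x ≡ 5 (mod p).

9

Try successive powers of 20 modulo 23:
20^1 ≡ 20
20^2 ≡ 9
20^3 ≡ 19
20^4 ≡ 12
20^5 ≡ 10
20^6 ≡ 16
20^7 ≡ 21
20^8 ≡ 6
20^9 ≡ 5
Found: x = 9.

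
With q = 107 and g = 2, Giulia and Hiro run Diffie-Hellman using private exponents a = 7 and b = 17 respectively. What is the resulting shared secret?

60

Giulia sends A = g^a mod q = 2^7 mod 107.
2^1 ≡ 2 (mod 107)
2^2 = (2^1)^2 ≡ 2^2 = 4 ≡ 4 (mod 107)
2^4 = (2^2)^2 ≡ 4^2 = 16 ≡ 16 (mod 107)
2^7 = 2^4 · 2^2 · 2^1 ≡ 16 · 4 · 2 ≡ 21 (mod 107).
So A = 21. Hiro then computes K = A^b mod q = 21^17 mod 107.
21^1 ≡ 21 (mod 107)
21^2 = (21^1)^2 ≡ 21^2 = 441 ≡ 13 (mod 107)
21^4 = (21^2)^2 ≡ 13^2 = 169 ≡ 62 (mod 107)
21^8 = (21^4)^2 ≡ 62^2 = 3844 ≡ 99 (mod 107)
21^16 = (21^8)^2 ≡ 99^2 = 9801 ≡ 64 (mod 107)
21^17 = 21^16 · 21^1 ≡ 64 · 21 ≡ 60 (mod 107).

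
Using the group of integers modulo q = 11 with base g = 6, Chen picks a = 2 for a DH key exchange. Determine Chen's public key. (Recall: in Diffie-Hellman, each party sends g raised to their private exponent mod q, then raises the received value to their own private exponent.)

3

Public value = 6^2 mod 11.
6^1 ≡ 6 (mod 11)
6^2 = (6^1)^2 ≡ 6^2 = 36 ≡ 3 (mod 11)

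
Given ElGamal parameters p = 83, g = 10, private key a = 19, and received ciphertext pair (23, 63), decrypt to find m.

26

Shared mask s = c₁^a mod p = 23^19 mod 83.
23^1 ≡ 23 (mod 83)
23^2 = (23^1)^2 ≡ 23^2 = 529 ≡ 31 (mod 83)
23^4 = (23^2)^2 ≡ 31^2 = 961 ≡ 48 (mod 83)
23^8 = (23^4)^2 ≡ 48^2 = 2304 ≡ 63 (mod 83)
23^16 = (23^8)^2 ≡ 63^2 = 3969 ≡ 68 (mod 83)
23^19 = 23^16 · 23^2 · 23^1 ≡ 68 · 31 · 23 ≡ 12 (mod 83).
So s = 12; s⁻¹ ≡ 7 (mod 83).
m = c₂ · s⁻¹ mod 83 = 63 · 7 mod 83 = 26.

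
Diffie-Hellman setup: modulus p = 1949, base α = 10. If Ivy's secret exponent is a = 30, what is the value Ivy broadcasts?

Public value = 10^30 (mod 1949).
10^1 ≡ 10 (mod 1949)
10^2 = (10^1)^2 ≡ 10^2 = 100 ≡ 100 (mod 1949)
10^4 = (10^2)^2 ≡ 100^2 = 10000 ≡ 255 (mod 1949)
10^8 = (10^4)^2 ≡ 255^2 = 65025 ≡ 708 (mod 1949)
10^16 = (10^8)^2 ≡ 708^2 = 501264 ≡ 371 (mod 1949)
10^30 = 10^16 · 10^8 · 10^4 · 10^2 ≡ 371 · 708 · 255 · 100 ≡ 1201 (mod 1949).

1201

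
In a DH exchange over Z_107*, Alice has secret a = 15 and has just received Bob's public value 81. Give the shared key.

Shared key K = 81^15 mod 107.
81^1 ≡ 81 (mod 107)
81^2 = (81^1)^2 ≡ 81^2 = 6561 ≡ 34 (mod 107)
81^4 = (81^2)^2 ≡ 34^2 = 1156 ≡ 86 (mod 107)
81^8 = (81^4)^2 ≡ 86^2 = 7396 ≡ 13 (mod 107)
81^15 = 81^8 · 81^4 · 81^2 · 81^1 ≡ 13 · 86 · 34 · 81 ≡ 47 (mod 107).

47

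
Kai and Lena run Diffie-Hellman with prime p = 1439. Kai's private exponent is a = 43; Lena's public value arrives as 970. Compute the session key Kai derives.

915

Shared key K = 970^43 mod 1439.
970^1 ≡ 970 (mod 1439)
970^2 = (970^1)^2 ≡ 970^2 = 940900 ≡ 1233 (mod 1439)
970^4 = (970^2)^2 ≡ 1233^2 = 1520289 ≡ 705 (mod 1439)
970^8 = (970^4)^2 ≡ 705^2 = 497025 ≡ 570 (mod 1439)
970^16 = (970^8)^2 ≡ 570^2 = 324900 ≡ 1125 (mod 1439)
970^32 = (970^16)^2 ≡ 1125^2 = 1265625 ≡ 744 (mod 1439)
970^43 = 970^32 · 970^8 · 970^2 · 970^1 ≡ 744 · 570 · 1233 · 970 ≡ 915 (mod 1439).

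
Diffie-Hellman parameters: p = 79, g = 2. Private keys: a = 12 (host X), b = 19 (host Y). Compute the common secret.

Host Y sends B = g^b mod p = 2^19 mod 79.
2^1 ≡ 2 (mod 79)
2^2 = (2^1)^2 ≡ 2^2 = 4 ≡ 4 (mod 79)
2^4 = (2^2)^2 ≡ 4^2 = 16 ≡ 16 (mod 79)
2^8 = (2^4)^2 ≡ 16^2 = 256 ≡ 19 (mod 79)
2^16 = (2^8)^2 ≡ 19^2 = 361 ≡ 45 (mod 79)
2^19 = 2^16 · 2^2 · 2^1 ≡ 45 · 4 · 2 ≡ 44 (mod 79).
So B = 44. Host X then computes K = B^a mod p = 44^12 mod 79.
44^1 ≡ 44 (mod 79)
44^2 = (44^1)^2 ≡ 44^2 = 1936 ≡ 40 (mod 79)
44^4 = (44^2)^2 ≡ 40^2 = 1600 ≡ 20 (mod 79)
44^8 = (44^4)^2 ≡ 20^2 = 400 ≡ 5 (mod 79)
44^12 = 44^8 · 44^4 ≡ 5 · 20 ≡ 21 (mod 79).

21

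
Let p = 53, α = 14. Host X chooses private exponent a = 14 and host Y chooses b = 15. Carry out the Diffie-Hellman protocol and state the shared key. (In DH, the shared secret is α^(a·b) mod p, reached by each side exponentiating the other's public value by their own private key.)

Host Y sends B = α^b mod p = 14^15 mod 53.
14^1 ≡ 14 (mod 53)
14^2 = (14^1)^2 ≡ 14^2 = 196 ≡ 37 (mod 53)
14^4 = (14^2)^2 ≡ 37^2 = 1369 ≡ 44 (mod 53)
14^8 = (14^4)^2 ≡ 44^2 = 1936 ≡ 28 (mod 53)
14^15 = 14^8 · 14^4 · 14^2 · 14^1 ≡ 28 · 44 · 37 · 14 ≡ 3 (mod 53).
So B = 3. Host X then computes K = B^a mod p = 3^14 mod 53.
3^1 ≡ 3 (mod 53)
3^2 = (3^1)^2 ≡ 3^2 = 9 ≡ 9 (mod 53)
3^4 = (3^2)^2 ≡ 9^2 = 81 ≡ 28 (mod 53)
3^8 = (3^4)^2 ≡ 28^2 = 784 ≡ 42 (mod 53)
3^14 = 3^8 · 3^4 · 3^2 ≡ 42 · 28 · 9 ≡ 37 (mod 53).

37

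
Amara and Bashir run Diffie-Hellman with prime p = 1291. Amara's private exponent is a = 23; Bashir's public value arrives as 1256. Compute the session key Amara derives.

Shared key K = 1256^23 mod 1291.
1256^1 ≡ 1256 (mod 1291)
1256^2 = (1256^1)^2 ≡ 1256^2 = 1577536 ≡ 1225 (mod 1291)
1256^4 = (1256^2)^2 ≡ 1225^2 = 1500625 ≡ 483 (mod 1291)
1256^8 = (1256^4)^2 ≡ 483^2 = 233289 ≡ 909 (mod 1291)
1256^16 = (1256^8)^2 ≡ 909^2 = 826281 ≡ 41 (mod 1291)
1256^23 = 1256^16 · 1256^4 · 1256^2 · 1256^1 ≡ 41 · 483 · 1225 · 1256 ≡ 927 (mod 1291).

927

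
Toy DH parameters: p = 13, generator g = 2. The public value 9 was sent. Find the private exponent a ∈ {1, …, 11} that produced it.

8

Try successive powers of 2 modulo 13:
2^1 ≡ 2
2^2 ≡ 4
2^3 ≡ 8
2^4 ≡ 3
2^5 ≡ 6
2^6 ≡ 12
2^7 ≡ 11
2^8 ≡ 9
Found: a = 8.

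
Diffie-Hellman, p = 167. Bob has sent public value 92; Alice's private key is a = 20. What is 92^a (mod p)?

3

Shared key K = 92^20 mod 167.
92^1 ≡ 92 (mod 167)
92^2 = (92^1)^2 ≡ 92^2 = 8464 ≡ 114 (mod 167)
92^4 = (92^2)^2 ≡ 114^2 = 12996 ≡ 137 (mod 167)
92^8 = (92^4)^2 ≡ 137^2 = 18769 ≡ 65 (mod 167)
92^16 = (92^8)^2 ≡ 65^2 = 4225 ≡ 50 (mod 167)
92^20 = 92^16 · 92^4 ≡ 50 · 137 ≡ 3 (mod 167).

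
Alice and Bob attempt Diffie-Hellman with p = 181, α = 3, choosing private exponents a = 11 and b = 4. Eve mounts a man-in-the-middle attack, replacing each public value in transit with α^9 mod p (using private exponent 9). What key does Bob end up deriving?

Bob receives Eve's public value M = 3^9 mod 181 instead of the honest one.
3^1 ≡ 3 (mod 181)
3^2 = (3^1)^2 ≡ 3^2 = 9 ≡ 9 (mod 181)
3^4 = (3^2)^2 ≡ 9^2 = 81 ≡ 81 (mod 181)
3^8 = (3^4)^2 ≡ 81^2 = 6561 ≡ 45 (mod 181)
3^9 = 3^8 · 3^1 ≡ 45 · 3 ≡ 135 (mod 181).
So M = 135. Bob computes K = M^4 mod 181.
135^1 ≡ 135 (mod 181)
135^2 = (135^1)^2 ≡ 135^2 = 18225 ≡ 125 (mod 181)
135^4 = (135^2)^2 ≡ 125^2 = 15625 ≡ 59 (mod 181)

59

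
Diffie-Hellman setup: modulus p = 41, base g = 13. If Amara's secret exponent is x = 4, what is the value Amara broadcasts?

Public value = 13^4 (mod 41).
13^1 ≡ 13 (mod 41)
13^2 = (13^1)^2 ≡ 13^2 = 169 ≡ 5 (mod 41)
13^4 = (13^2)^2 ≡ 5^2 = 25 ≡ 25 (mod 41)

25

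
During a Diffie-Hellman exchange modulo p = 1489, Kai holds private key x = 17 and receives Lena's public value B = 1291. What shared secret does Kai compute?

296

Shared key K = 1291^17 mod 1489.
1291^1 ≡ 1291 (mod 1489)
1291^2 = (1291^1)^2 ≡ 1291^2 = 1666681 ≡ 490 (mod 1489)
1291^4 = (1291^2)^2 ≡ 490^2 = 240100 ≡ 371 (mod 1489)
1291^8 = (1291^4)^2 ≡ 371^2 = 137641 ≡ 653 (mod 1489)
1291^16 = (1291^8)^2 ≡ 653^2 = 426409 ≡ 555 (mod 1489)
1291^17 = 1291^16 · 1291^1 ≡ 555 · 1291 ≡ 296 (mod 1489).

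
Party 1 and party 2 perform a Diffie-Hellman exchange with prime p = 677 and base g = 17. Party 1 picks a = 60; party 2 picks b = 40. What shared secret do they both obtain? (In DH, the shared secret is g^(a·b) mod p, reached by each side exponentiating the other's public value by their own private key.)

Party 2 sends B = g^b mod p = 17^40 mod 677.
17^1 ≡ 17 (mod 677)
17^2 = (17^1)^2 ≡ 17^2 = 289 ≡ 289 (mod 677)
17^4 = (17^2)^2 ≡ 289^2 = 83521 ≡ 250 (mod 677)
17^8 = (17^4)^2 ≡ 250^2 = 62500 ≡ 216 (mod 677)
17^16 = (17^8)^2 ≡ 216^2 = 46656 ≡ 620 (mod 677)
17^32 = (17^16)^2 ≡ 620^2 = 384400 ≡ 541 (mod 677)
17^40 = 17^32 · 17^8 ≡ 541 · 216 ≡ 412 (mod 677).
So B = 412. Party 1 then computes K = B^a mod p = 412^60 mod 677.
412^1 ≡ 412 (mod 677)
412^2 = (412^1)^2 ≡ 412^2 = 169744 ≡ 494 (mod 677)
412^4 = (412^2)^2 ≡ 494^2 = 244036 ≡ 316 (mod 677)
412^8 = (412^4)^2 ≡ 316^2 = 99856 ≡ 337 (mod 677)
412^16 = (412^8)^2 ≡ 337^2 = 113569 ≡ 510 (mod 677)
412^32 = (412^16)^2 ≡ 510^2 = 260100 ≡ 132 (mod 677)
412^60 = 412^32 · 412^16 · 412^8 · 412^4 ≡ 132 · 510 · 337 · 316 ≡ 38 (mod 677).

38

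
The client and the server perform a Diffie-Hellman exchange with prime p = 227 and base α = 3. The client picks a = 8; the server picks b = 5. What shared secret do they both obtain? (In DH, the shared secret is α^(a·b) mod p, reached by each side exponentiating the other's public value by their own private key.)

The client sends A = α^a mod p = 3^8 mod 227.
3^1 ≡ 3 (mod 227)
3^2 = (3^1)^2 ≡ 3^2 = 9 ≡ 9 (mod 227)
3^4 = (3^2)^2 ≡ 9^2 = 81 ≡ 81 (mod 227)
3^8 = (3^4)^2 ≡ 81^2 = 6561 ≡ 205 (mod 227)
So A = 205. The server then computes K = A^b mod p = 205^5 mod 227.
205^1 ≡ 205 (mod 227)
205^2 = (205^1)^2 ≡ 205^2 = 42025 ≡ 30 (mod 227)
205^4 = (205^2)^2 ≡ 30^2 = 900 ≡ 219 (mod 227)
205^5 = 205^4 · 205^1 ≡ 219 · 205 ≡ 176 (mod 227).

176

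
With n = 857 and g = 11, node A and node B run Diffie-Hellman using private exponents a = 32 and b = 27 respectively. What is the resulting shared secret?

42

Node B sends B = g^b mod n = 11^27 mod 857.
11^1 ≡ 11 (mod 857)
11^2 = (11^1)^2 ≡ 11^2 = 121 ≡ 121 (mod 857)
11^4 = (11^2)^2 ≡ 121^2 = 14641 ≡ 72 (mod 857)
11^8 = (11^4)^2 ≡ 72^2 = 5184 ≡ 42 (mod 857)
11^16 = (11^8)^2 ≡ 42^2 = 1764 ≡ 50 (mod 857)
11^27 = 11^16 · 11^8 · 11^2 · 11^1 ≡ 50 · 42 · 121 · 11 ≡ 423 (mod 857).
So B = 423. Node A then computes K = B^a mod n = 423^32 mod 857.
423^1 ≡ 423 (mod 857)
423^2 = (423^1)^2 ≡ 423^2 = 178929 ≡ 673 (mod 857)
423^4 = (423^2)^2 ≡ 673^2 = 452929 ≡ 433 (mod 857)
423^8 = (423^4)^2 ≡ 433^2 = 187489 ≡ 663 (mod 857)
423^16 = (423^8)^2 ≡ 663^2 = 439569 ≡ 785 (mod 857)
423^32 = (423^16)^2 ≡ 785^2 = 616225 ≡ 42 (mod 857)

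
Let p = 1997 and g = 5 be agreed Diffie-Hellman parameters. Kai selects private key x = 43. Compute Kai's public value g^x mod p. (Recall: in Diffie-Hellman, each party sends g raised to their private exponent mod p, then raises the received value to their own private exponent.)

Public value = 5^43 mod 1997.
5^1 ≡ 5 (mod 1997)
5^2 = (5^1)^2 ≡ 5^2 = 25 ≡ 25 (mod 1997)
5^4 = (5^2)^2 ≡ 25^2 = 625 ≡ 625 (mod 1997)
5^8 = (5^4)^2 ≡ 625^2 = 390625 ≡ 1210 (mod 1997)
5^16 = (5^8)^2 ≡ 1210^2 = 1464100 ≡ 299 (mod 1997)
5^32 = (5^16)^2 ≡ 299^2 = 89401 ≡ 1533 (mod 1997)
5^43 = 5^32 · 5^8 · 5^2 · 5^1 ≡ 1533 · 1210 · 25 · 5 ≡ 571 (mod 1997).

571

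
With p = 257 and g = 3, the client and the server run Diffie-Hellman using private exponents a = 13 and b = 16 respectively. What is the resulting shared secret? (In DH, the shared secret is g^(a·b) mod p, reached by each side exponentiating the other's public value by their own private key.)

129

The client sends A = g^a mod p = 3^13 mod 257.
3^1 ≡ 3 (mod 257)
3^2 = (3^1)^2 ≡ 3^2 = 9 ≡ 9 (mod 257)
3^4 = (3^2)^2 ≡ 9^2 = 81 ≡ 81 (mod 257)
3^8 = (3^4)^2 ≡ 81^2 = 6561 ≡ 136 (mod 257)
3^13 = 3^8 · 3^4 · 3^1 ≡ 136 · 81 · 3 ≡ 152 (mod 257).
So A = 152. The server then computes K = A^b mod p = 152^16 mod 257.
152^1 ≡ 152 (mod 257)
152^2 = (152^1)^2 ≡ 152^2 = 23104 ≡ 231 (mod 257)
152^4 = (152^2)^2 ≡ 231^2 = 53361 ≡ 162 (mod 257)
152^8 = (152^4)^2 ≡ 162^2 = 26244 ≡ 30 (mod 257)
152^16 = (152^8)^2 ≡ 30^2 = 900 ≡ 129 (mod 257)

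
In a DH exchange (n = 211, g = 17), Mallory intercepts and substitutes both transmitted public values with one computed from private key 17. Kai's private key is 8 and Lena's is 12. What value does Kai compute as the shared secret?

84

Kai receives Mallory's public value M = 17^17 mod 211 instead of the honest one.
17^1 ≡ 17 (mod 211)
17^2 = (17^1)^2 ≡ 17^2 = 289 ≡ 78 (mod 211)
17^4 = (17^2)^2 ≡ 78^2 = 6084 ≡ 176 (mod 211)
17^8 = (17^4)^2 ≡ 176^2 = 30976 ≡ 170 (mod 211)
17^16 = (17^8)^2 ≡ 170^2 = 28900 ≡ 204 (mod 211)
17^17 = 17^16 · 17^1 ≡ 204 · 17 ≡ 92 (mod 211).
So M = 92. Kai computes K = M^8 mod 211.
92^1 ≡ 92 (mod 211)
92^2 = (92^1)^2 ≡ 92^2 = 8464 ≡ 24 (mod 211)
92^4 = (92^2)^2 ≡ 24^2 = 576 ≡ 154 (mod 211)
92^8 = (92^4)^2 ≡ 154^2 = 23716 ≡ 84 (mod 211)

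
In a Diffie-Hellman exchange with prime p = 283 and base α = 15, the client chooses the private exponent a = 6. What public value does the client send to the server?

Public value = 15^6 mod 283.
15^1 ≡ 15 (mod 283)
15^2 = (15^1)^2 ≡ 15^2 = 225 ≡ 225 (mod 283)
15^4 = (15^2)^2 ≡ 225^2 = 50625 ≡ 251 (mod 283)
15^6 = 15^4 · 15^2 ≡ 251 · 225 ≡ 158 (mod 283).

158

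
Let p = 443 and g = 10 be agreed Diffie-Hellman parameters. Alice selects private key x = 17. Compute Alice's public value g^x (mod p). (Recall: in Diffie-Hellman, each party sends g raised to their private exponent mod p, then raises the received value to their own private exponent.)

Public value = 10^17 (mod 443).
10^1 ≡ 10 (mod 443)
10^2 = (10^1)^2 ≡ 10^2 = 100 ≡ 100 (mod 443)
10^4 = (10^2)^2 ≡ 100^2 = 10000 ≡ 254 (mod 443)
10^8 = (10^4)^2 ≡ 254^2 = 64516 ≡ 281 (mod 443)
10^16 = (10^8)^2 ≡ 281^2 = 78961 ≡ 107 (mod 443)
10^17 = 10^16 · 10^1 ≡ 107 · 10 ≡ 184 (mod 443).

184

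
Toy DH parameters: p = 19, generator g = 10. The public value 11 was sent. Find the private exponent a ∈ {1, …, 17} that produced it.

6

Try successive powers of 10 modulo 19:
10^1 ≡ 10
10^2 ≡ 5
10^3 ≡ 12
10^4 ≡ 6
10^5 ≡ 3
10^6 ≡ 11
Found: a = 6.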